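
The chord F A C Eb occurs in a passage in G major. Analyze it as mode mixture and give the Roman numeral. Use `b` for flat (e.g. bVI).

In G major scale degree 7 is F#; F is its lowered form, from G minor. Diatonically G major has F#dim (vii°) on that degree; F–A–C–Eb is instead the dominant-seventh chord native to G minor, so it takes the label bVII7.

bVII7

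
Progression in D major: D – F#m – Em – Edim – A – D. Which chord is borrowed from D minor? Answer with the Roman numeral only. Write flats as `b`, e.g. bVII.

The diatonic triads in D major are D, Em, F#m, G, A, Bm, C#dim. Of the given chords, D, F#m, Em and A are diatonic. Edim (E–G–Bb) doesn't fit — on degree 2 D major would have Em (ii). Edim is the degree-2 chord of D minor, so it is the borrowed ii°.

ii°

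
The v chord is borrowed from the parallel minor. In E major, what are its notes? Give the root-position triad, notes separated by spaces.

The root, B, is scale degree 5 — the same note in E major and E minor; only the chord quality changes. Building the minor chord from the parallel minor on B: B–D–F#.

B D F#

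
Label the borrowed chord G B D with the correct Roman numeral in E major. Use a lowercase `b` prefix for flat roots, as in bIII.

The root G is the lowered 3rd scale degree — diatonically E major has G# there. The diatonic chord on degree 3 would be G#m (iii), but G–B–D is the major chord from E minor. As a borrowed chord it is labeled bIII.

bIII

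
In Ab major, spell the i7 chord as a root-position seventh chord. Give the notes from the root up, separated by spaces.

i7 is built on scale degree 1, which is Ab in both Ab major and its parallel. Stacking thirds in Ab minor on Ab gives Ab–Cb–Eb–Gb.

Ab Cb Eb Gb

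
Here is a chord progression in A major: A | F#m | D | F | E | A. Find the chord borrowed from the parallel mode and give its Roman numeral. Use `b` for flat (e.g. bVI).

The diatonic triads in A major are A, Bm, C#m, D, E, F#m, G#dim. A, F#m, D and E are all diatonic. F (F–A–C) doesn't fit — on degree 6 A major would have F#m (vi). F is the degree-6 chord of A minor, so it is the borrowed bVI.

bVI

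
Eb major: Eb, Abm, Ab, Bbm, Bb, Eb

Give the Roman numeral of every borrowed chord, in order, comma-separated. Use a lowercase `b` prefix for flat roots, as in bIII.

The diatonic triads in Eb major are Eb, Fm, Gm, Ab, Bb, Cm, Ddim. Of the given chords, Eb, Ab and Bb are diatonic. Abm (Ab–Cb–Eb) doesn't fit — on degree 4 Eb major would have Ab (IV). Abm is the degree-4 chord of Eb minor, so it is the borrowed iv. But Bbm (Bb–Db–F) is foreign: the diatonic V on degree 5 is Bb, whereas Bbm comes from Eb minor. It is labeled v.

iv, v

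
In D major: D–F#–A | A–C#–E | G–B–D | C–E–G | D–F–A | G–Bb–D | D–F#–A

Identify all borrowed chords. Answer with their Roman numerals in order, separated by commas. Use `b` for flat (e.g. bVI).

bVII, i, iv

D major has the diatonic set D, Em, F#m, G, A, Bm, C#dim. D–F#–A = D, A–C#–E = A and G–B–D = G all belong to that set. C–E–G is not: scale degree 7 in D major carries C#dim (vii°). In D minor the chord on that degree is C, so here it functions as bVII, borrowed from the parallel minor. D–F–A doesn't fit — on degree 1 D major would have D (I). Dm is the degree-1 chord of D minor, so it is the borrowed i. But G–Bb–D is foreign: the diatonic IV on degree 4 is G, whereas Gm comes from D minor. It is labeled iv.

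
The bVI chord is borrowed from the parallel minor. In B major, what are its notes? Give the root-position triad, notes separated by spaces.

Scale degree 6 in B major is G#. bVI uses the lowered form, G, taken from B minor. Building the major chord from the parallel minor on G: G–B–D.

G B D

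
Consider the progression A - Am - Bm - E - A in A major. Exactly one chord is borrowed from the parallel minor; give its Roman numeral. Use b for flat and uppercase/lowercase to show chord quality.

In A major the diatonic chords are A, Bm, C#m, D, E, F#m, G#dim. A, Bm and E are all diatonic. Am (A–C–E) is not: scale degree 1 in A major carries A (I). In A minor the chord on that degree is Am, so here it functions as i, borrowed from the parallel minor.

i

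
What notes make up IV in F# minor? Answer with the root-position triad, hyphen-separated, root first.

IV is built on scale degree 4, which is B in both F# minor and its parallel. Stacking thirds in F# major on B gives B–D#–F#.

B-D#-F#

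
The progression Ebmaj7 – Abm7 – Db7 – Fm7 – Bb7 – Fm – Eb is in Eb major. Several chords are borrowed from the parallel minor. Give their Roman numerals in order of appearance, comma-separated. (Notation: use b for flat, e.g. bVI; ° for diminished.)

iv7, bVII7

Eb major has the diatonic set Eb, Fm, Gm, Ab, Bb, Cm, Ddim. Of the given chords, Ebmaj7, Fm7, Bb7, Fm and Eb are diatonic. Abm7 (Ab–Cb–Eb–Gb) doesn't fit — on degree 4 Eb major would have Ab (IV). Abm7 is the degree-4 chord of Eb minor, so it is the borrowed iv7. Db7 (Db–F–Ab–Cb) is not: scale degree 7 in Eb major carries Ddim (vii°). In Eb minor the chord on that degree is Db7, so here it functions as bVII7, borrowed from the parallel minor.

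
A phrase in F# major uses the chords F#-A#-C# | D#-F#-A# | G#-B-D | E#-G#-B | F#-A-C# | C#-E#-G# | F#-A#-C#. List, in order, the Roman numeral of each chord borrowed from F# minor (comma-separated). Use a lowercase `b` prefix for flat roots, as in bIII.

ii°, i

In F# major the diatonic chords are F#, G#m, A#m, B, C#, D#m, E#dim. F#–A#–C# = F#, D#–F#–A# = D#m, E#–G#–B = E#dim and C#–E#–G# = C# all belong to that set. But G#–B–D is foreign: the diatonic ii on degree 2 is G#m, whereas G#dim comes from F# minor. It is labeled ii°. F#–A–C# doesn't fit — on degree 1 F# major would have F# (I). F#m is the degree-1 chord of F# minor, so it is the borrowed i.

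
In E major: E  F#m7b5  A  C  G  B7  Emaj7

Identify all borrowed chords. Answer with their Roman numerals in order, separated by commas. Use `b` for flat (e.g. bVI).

The diatonic triads in E major are E, F#m, G#m, A, B, C#m, D#dim. E, A, B7 and Emaj7 are all diatonic. F#m7b5 (F#–A–C–E) is not: scale degree 2 in E major carries F#m (ii). In E minor the chord on that degree is F#m7b5, so here it functions as iiø7, borrowed from the parallel minor. But C (C–E–G) is foreign: the diatonic vi on degree 6 is C#m, whereas C comes from E minor. It is labeled bVI. G (G–B–D) doesn't fit — on degree 3 E major would have G#m (iii). G is the degree-3 chord of E minor, so it is the borrowed bIII.

iiø7, bVI, bIII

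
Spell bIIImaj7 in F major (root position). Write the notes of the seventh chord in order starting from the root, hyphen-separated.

Scale degree 3 in F major is A. bIIImaj7 uses the lowered form, Ab, taken from F minor. Stacking thirds in F minor on Ab gives Ab–C–Eb–G.

Ab-C-Eb-G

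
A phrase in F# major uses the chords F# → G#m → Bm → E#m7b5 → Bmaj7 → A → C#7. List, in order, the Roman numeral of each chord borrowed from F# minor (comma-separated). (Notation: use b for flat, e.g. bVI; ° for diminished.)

F# major has the diatonic set F#, G#m, A#m, B, C#, D#m, E#dim. Of the given chords, F#, G#m, E#m7b5, Bmaj7 and C#7 are diatonic. Bm (B–D–F#) is not: scale degree 4 in F# major carries B (IV). In F# minor the chord on that degree is Bm, so here it functions as iv, borrowed from the parallel minor. A (A–C#–E) doesn't fit — on degree 3 F# major would have A#m (iii). A is the degree-3 chord of F# minor, so it is the borrowed bIII.

iv, bIII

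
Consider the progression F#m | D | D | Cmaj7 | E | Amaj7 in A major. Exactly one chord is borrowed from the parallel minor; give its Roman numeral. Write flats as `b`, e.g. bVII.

bIIImaj7

The diatonic triads in A major are A, Bm, C#m, D, E, F#m, G#dim. Of the given chords, F#m, D, E and Amaj7 are diatonic. Cmaj7 (C–E–G–B) doesn't fit — on degree 3 A major would have C#m (iii). Cmaj7 is the degree-3 chord of A minor, so it is the borrowed bIIImaj7.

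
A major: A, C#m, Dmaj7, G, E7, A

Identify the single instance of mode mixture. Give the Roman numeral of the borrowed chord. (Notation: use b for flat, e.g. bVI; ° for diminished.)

A major has the diatonic set A, Bm, C#m, D, E, F#m, G#dim. A, C#m, Dmaj7 and E7 are all diatonic. G (G–B–D) doesn't fit — on degree 7 A major would have G#dim (vii°). G is the degree-7 chord of A minor, so it is the borrowed bVII.

bVII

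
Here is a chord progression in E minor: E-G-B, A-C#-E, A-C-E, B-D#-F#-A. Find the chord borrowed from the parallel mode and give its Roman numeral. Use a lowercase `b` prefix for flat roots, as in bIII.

E minor has the diatonic set Em, F#dim, G, Am, B, C, D (with V from harmonic minor). E–G–B = Em, A–C–E = Am and B–D#–F#–A = B7 are all diatonic. A–C#–E doesn't fit — on degree 4 E minor would have Am (iv). A is the degree-4 chord of E major, so it is the borrowed IV.

IV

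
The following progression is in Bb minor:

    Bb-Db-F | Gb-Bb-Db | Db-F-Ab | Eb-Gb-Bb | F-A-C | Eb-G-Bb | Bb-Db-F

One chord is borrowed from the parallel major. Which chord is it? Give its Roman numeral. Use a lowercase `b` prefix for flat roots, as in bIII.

IV

The diatonic triads in Bb minor (with V from harmonic minor) are Bbm, Cdim, Db, Ebm, F, Gb, Ab. Bb–Db–F = Bbm, Gb–Bb–Db = Gb, Db–F–Ab = Db, Eb–Gb–Bb = Ebm and F–A–C = F are all diatonic. Eb–G–Bb is not: scale degree 4 in Bb minor carries Ebm (iv). In Bb major the chord on that degree is Eb, so here it functions as IV, borrowed from the parallel major.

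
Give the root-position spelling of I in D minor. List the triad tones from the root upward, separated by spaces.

I is built on scale degree 1, which is D in both D minor and its parallel. In D major the chord on D is D–F#–A.

D F# A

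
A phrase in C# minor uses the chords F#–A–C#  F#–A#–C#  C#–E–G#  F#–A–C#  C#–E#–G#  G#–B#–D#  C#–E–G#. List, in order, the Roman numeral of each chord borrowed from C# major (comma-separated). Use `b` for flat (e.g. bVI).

C# minor has the diatonic set C#m, D#dim, E, F#m, G#, A, B (with V from harmonic minor). Of the given chords, F#–A–C# = F#m, C#–E–G# = C#m and G#–B#–D# = G# are diatonic. F#–A#–C# doesn't fit — on degree 4 C# minor would have F#m (iv). F# is the degree-4 chord of C# major, so it is the borrowed IV. But C#–E#–G# is foreign: the diatonic i on degree 1 is C#m, whereas C# comes from C# major. It is labeled I.

IV, I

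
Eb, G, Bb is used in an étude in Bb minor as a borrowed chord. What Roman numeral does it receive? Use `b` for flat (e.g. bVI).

Eb is scale degree 4 in Bb minor. Diatonically Bb minor has Ebm (iv) on that degree; Eb–G–Bb is instead the major chord native to Bb major, so it takes the label IV.

IV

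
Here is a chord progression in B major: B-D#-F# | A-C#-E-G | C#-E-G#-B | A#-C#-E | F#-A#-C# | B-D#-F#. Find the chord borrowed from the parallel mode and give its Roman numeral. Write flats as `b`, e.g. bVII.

The diatonic triads in B major are B, C#m, D#m, E, F#, G#m, A#dim. Of the given chords, B–D#–F# = B, C#–E–G#–B = C#m7, A#–C#–E = A#dim and F#–A#–C# = F# are diatonic. A–C#–E–G is not: scale degree 7 in B major carries A#dim (vii°). In B minor the chord on that degree is A7, so here it functions as bVII7, borrowed from the parallel minor.

bVII7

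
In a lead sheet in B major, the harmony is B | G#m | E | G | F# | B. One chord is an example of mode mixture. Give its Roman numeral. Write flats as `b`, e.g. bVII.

bVI

B major has the diatonic set B, C#m, D#m, E, F#, G#m, A#dim. B, G#m, E and F# all belong to that set. But G (G–B–D) is foreign: the diatonic vi on degree 6 is G#m, whereas G comes from B minor. It is labeled bVI.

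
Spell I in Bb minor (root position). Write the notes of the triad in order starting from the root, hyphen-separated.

I is built on scale degree 1, which is Bb in both Bb minor and its parallel. Building the major chord from the parallel major on Bb: Bb–D–F.

Bb-D-F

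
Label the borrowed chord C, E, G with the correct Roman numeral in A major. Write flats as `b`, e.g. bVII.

The root C is the lowered 3rd scale degree — diatonically A major has C# there. The diatonic chord on degree 3 would be C#m (iii), but C–E–G is the major chord from A minor. As a borrowed chord it is labeled bIII.

bIII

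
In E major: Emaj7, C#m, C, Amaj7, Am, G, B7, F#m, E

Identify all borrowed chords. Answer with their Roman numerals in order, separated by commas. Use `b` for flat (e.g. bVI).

E major has the diatonic set E, F#m, G#m, A, B, C#m, D#dim. Emaj7, C#m, Amaj7, B7, F#m and E all belong to that set. C (C–E–G) is not: scale degree 6 in E major carries C#m (vi). In E minor the chord on that degree is C, so here it functions as bVI, borrowed from the parallel minor. But Am (A–C–E) is foreign: the diatonic IV on degree 4 is A, whereas Am comes from E minor. It is labeled iv. G (G–B–D) doesn't fit — on degree 3 E major would have G#m (iii). G is the degree-3 chord of E minor, so it is the borrowed bIII.

bVI, iv, bIII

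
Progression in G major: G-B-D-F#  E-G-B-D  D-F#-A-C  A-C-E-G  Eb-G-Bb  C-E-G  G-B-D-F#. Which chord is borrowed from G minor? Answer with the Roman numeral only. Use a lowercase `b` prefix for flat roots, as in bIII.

bVI

In G major the diatonic chords are G, Am, Bm, C, D, Em, F#dim. G–B–D–F# = Gmaj7, E–G–B–D = Em7, D–F#–A–C = D7, A–C–E–G = Am7 and C–E–G = C all belong to that set. But Eb–G–Bb is foreign: the diatonic vi on degree 6 is Em, whereas Eb comes from G minor. It is labeled bVI.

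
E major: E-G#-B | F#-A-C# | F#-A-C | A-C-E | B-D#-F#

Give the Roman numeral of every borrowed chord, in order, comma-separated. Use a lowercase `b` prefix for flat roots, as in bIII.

In E major the diatonic chords are E, F#m, G#m, A, B, C#m, D#dim. E–G#–B = E, F#–A–C# = F#m and B–D#–F# = B all belong to that set. F#–A–C doesn't fit — on degree 2 E major would have F#m (ii). F#dim is the degree-2 chord of E minor, so it is the borrowed ii°. A–C–E is not: scale degree 4 in E major carries A (IV). In E minor the chord on that degree is Am, so here it functions as iv, borrowed from the parallel minor.

ii°, iv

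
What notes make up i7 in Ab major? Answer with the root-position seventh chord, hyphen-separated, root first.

i7 is built on scale degree 1, which is Ab in both Ab major and its parallel. Building the minor-seventh chord from the parallel minor on Ab: Ab–Cb–Eb–Gb.

Ab-Cb-Eb-Gb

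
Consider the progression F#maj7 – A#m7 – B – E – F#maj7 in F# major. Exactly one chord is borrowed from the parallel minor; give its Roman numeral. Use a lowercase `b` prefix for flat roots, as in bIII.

F# major has the diatonic set F#, G#m, A#m, B, C#, D#m, E#dim. F#maj7, A#m7 and B are all diatonic. E (E–G#–B) doesn't fit — on degree 7 F# major would have E#dim (vii°). E is the degree-7 chord of F# minor, so it is the borrowed bVII.

bVII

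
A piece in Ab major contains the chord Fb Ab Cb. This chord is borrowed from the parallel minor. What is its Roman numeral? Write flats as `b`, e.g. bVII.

Fb is the lowered form of scale degree 6 in Ab major (the diatonic degree 6 is F). Diatonically Ab major has Fm (vi) on that degree; Fb–Ab–Cb is instead the major chord native to Ab minor, so it takes the label bVI.

bVI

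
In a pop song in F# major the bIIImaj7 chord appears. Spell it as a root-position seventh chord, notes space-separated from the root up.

Scale degree 3 in F# major is A#. bIIImaj7 uses the lowered form, A, taken from F# minor. In F# minor the chord on A is A–C#–E–G#.

A C# E G#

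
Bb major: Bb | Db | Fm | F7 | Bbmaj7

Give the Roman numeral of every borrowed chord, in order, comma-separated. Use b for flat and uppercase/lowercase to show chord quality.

bIII, v

In Bb major the diatonic chords are Bb, Cm, Dm, Eb, F, Gm, Adim. Of the given chords, Bb, F7 and Bbmaj7 are diatonic. Db (Db–F–Ab) is not: scale degree 3 in Bb major carries Dm (iii). In Bb minor the chord on that degree is Db, so here it functions as bIII, borrowed from the parallel minor. But Fm (F–Ab–C) is foreign: the diatonic V on degree 5 is F, whereas Fm comes from Bb minor. It is labeled v.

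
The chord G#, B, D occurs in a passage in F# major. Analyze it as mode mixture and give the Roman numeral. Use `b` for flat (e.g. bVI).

ii°

The root G# is the diatonic 2nd degree of F# major; the borrowing shows in the chord quality. Diatonically F# major has G#m (ii) on that degree; G#–B–D is instead the diminished chord native to F# minor, so it takes the label ii°.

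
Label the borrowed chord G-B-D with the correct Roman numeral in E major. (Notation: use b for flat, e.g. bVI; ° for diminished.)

bIII

G is the lowered form of scale degree 3 in E major (the diatonic degree 3 is G#). The diatonic chord on degree 3 would be G#m (iii), but G–B–D is the major chord from E minor. As a borrowed chord it is labeled bIII.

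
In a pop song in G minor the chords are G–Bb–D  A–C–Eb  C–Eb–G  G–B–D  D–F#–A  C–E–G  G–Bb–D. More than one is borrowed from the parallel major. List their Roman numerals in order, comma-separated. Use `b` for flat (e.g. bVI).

I, IV

The diatonic triads in G minor (with V from harmonic minor) are Gm, Adim, Bb, Cm, D, Eb, F. Of the given chords, G–Bb–D = Gm, A–C–Eb = Adim, C–Eb–G = Cm and D–F#–A = D are diatonic. But G–B–D is foreign: the diatonic i on degree 1 is Gm, whereas G comes from G major. It is labeled I. C–E–G doesn't fit — on degree 4 G minor would have Cm (iv). C is the degree-4 chord of G major, so it is the borrowed IV.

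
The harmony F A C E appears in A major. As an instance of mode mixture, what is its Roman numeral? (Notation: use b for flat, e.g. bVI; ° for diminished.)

F is the lowered form of scale degree 6 in A major (the diatonic degree 6 is F#). Diatonically A major has F#m (vi) on that degree; F–A–C–E is instead the major-seventh chord native to A minor, so it takes the label bVImaj7.

bVImaj7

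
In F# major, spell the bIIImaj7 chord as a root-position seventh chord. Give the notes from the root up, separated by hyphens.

bIIImaj7 is built on the lowered scale degree 3. In F# major degree 3 is A#; lowered it becomes A. Building the major-seventh chord from the parallel minor on A: A–C#–E–G#.

A-C#-E-G#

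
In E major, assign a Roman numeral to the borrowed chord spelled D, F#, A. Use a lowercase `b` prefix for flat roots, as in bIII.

The root D is the lowered 7th scale degree — diatonically E major has D# there. Diatonically E major has D#dim (vii°) on that degree; D–F#–A is instead the major chord native to E minor, so it takes the label bVII.

bVII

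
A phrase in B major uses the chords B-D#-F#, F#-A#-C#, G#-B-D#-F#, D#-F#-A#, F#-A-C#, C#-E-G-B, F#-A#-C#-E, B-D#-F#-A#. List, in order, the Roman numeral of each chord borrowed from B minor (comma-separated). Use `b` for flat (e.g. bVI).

v, iiø7

B major has the diatonic set B, C#m, D#m, E, F#, G#m, A#dim. B–D#–F# = B, F#–A#–C# = F#, G#–B–D#–F# = G#m7, D#–F#–A# = D#m, F#–A#–C#–E = F#7 and B–D#–F#–A# = Bmaj7 all belong to that set. But F#–A–C# is foreign: the diatonic V on degree 5 is F#, whereas F#m comes from B minor. It is labeled v. C#–E–G–B is not: scale degree 2 in B major carries C#m (ii). In B minor the chord on that degree is C#m7b5, so here it functions as iiø7, borrowed from the parallel minor.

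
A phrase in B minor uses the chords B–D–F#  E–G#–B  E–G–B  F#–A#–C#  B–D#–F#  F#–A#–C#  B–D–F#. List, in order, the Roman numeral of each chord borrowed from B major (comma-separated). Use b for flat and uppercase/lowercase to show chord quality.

In B minor (with V from harmonic minor) the diatonic chords are Bm, C#dim, D, Em, F#, G, A. Of the given chords, B–D–F# = Bm, E–G–B = Em and F#–A#–C# = F# are diatonic. But E–G#–B is foreign: the diatonic iv on degree 4 is Em, whereas E comes from B major. It is labeled IV. But B–D#–F# is foreign: the diatonic i on degree 1 is Bm, whereas B comes from B major. It is labeled I.

IV, I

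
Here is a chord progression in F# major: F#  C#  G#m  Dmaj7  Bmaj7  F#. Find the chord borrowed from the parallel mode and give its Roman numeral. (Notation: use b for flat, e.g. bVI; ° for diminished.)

bVImaj7

F# major has the diatonic set F#, G#m, A#m, B, C#, D#m, E#dim. Of the given chords, F#, C#, G#m and Bmaj7 are diatonic. But Dmaj7 (D–F#–A–C#) is foreign: the diatonic vi on degree 6 is D#m, whereas Dmaj7 comes from F# minor. It is labeled bVImaj7.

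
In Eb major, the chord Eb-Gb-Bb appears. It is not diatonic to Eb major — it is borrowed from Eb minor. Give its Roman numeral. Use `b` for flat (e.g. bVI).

i

Eb is scale degree 1 in Eb major. Diatonically Eb major has Eb (I) on that degree; Eb–Gb–Bb is instead the minor chord native to Eb minor, so it takes the label i.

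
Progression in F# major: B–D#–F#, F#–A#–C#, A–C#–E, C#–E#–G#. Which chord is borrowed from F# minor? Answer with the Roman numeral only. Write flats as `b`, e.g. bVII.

bIII

F# major has the diatonic set F#, G#m, A#m, B, C#, D#m, E#dim. B–D#–F# = B, F#–A#–C# = F# and C#–E#–G# = C# are all diatonic. A–C#–E doesn't fit — on degree 3 F# major would have A#m (iii). A is the degree-3 chord of F# minor, so it is the borrowed bIII.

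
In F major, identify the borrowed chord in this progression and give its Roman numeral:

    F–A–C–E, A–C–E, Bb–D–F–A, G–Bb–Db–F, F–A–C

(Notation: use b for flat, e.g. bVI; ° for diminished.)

F major has the diatonic set F, Gm, Am, Bb, C, Dm, Edim. Of the given chords, F–A–C–E = Fmaj7, A–C–E = Am, Bb–D–F–A = Bbmaj7 and F–A–C = F are diatonic. G–Bb–Db–F is not: scale degree 2 in F major carries Gm (ii). In F minor the chord on that degree is Gm7b5, so here it functions as iiø7, borrowed from the parallel minor.

iiø7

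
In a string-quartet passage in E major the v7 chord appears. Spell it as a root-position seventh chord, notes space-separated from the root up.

B D F# A

v7 is built on scale degree 5, which is B in both E major and its parallel. In E minor the chord on B is B–D–F#–A.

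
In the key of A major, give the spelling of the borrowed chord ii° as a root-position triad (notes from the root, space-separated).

ii° is built on scale degree 2, which is B in both A major and its parallel. In A minor the chord on B is B–D–F.

B D F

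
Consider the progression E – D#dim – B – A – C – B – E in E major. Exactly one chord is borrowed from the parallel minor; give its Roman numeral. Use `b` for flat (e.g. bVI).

bVI

In E major the diatonic chords are E, F#m, G#m, A, B, C#m, D#dim. Of the given chords, E, D#dim, B and A are diatonic. C (C–E–G) doesn't fit — on degree 6 E major would have C#m (vi). C is the degree-6 chord of E minor, so it is the borrowed bVI.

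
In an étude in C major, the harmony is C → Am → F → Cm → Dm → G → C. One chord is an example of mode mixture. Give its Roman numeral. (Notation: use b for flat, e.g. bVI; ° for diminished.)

C major has the diatonic set C, Dm, Em, F, G, Am, Bdim. C, Am, F, Dm and G are all diatonic. Cm (C–Eb–G) doesn't fit — on degree 1 C major would have C (I). Cm is the degree-1 chord of C minor, so it is the borrowed i.

i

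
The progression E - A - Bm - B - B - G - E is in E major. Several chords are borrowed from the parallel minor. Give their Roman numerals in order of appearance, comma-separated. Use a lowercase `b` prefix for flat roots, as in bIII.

v, bIII

The diatonic triads in E major are E, F#m, G#m, A, B, C#m, D#dim. Of the given chords, E, A and B are diatonic. Bm (B–D–F#) doesn't fit — on degree 5 E major would have B (V). Bm is the degree-5 chord of E minor, so it is the borrowed v. G (G–B–D) doesn't fit — on degree 3 E major would have G#m (iii). G is the degree-3 chord of E minor, so it is the borrowed bIII.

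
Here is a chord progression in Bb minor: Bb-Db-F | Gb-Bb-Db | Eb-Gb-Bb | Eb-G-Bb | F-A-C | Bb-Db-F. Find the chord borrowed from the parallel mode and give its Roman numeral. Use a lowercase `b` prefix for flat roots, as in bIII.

IV

In Bb minor (with V from harmonic minor) the diatonic chords are Bbm, Cdim, Db, Ebm, F, Gb, Ab. Bb–Db–F = Bbm, Gb–Bb–Db = Gb, Eb–Gb–Bb = Ebm and F–A–C = F are all diatonic. Eb–G–Bb is not: scale degree 4 in Bb minor carries Ebm (iv). In Bb major the chord on that degree is Eb, so here it functions as IV, borrowed from the parallel major.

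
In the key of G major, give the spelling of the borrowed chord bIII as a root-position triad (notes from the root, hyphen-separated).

Bb-D-F

The root of bIII is the lowered 3rd degree: B becomes Bb. Stacking thirds in G minor on Bb gives Bb–D–F.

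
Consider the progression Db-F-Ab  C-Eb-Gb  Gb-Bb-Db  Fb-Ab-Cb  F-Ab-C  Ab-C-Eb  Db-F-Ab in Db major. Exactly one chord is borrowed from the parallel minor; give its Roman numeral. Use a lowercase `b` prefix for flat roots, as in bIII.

bIII

The diatonic triads in Db major are Db, Ebm, Fm, Gb, Ab, Bbm, Cdim. Db–F–Ab = Db, C–Eb–Gb = Cdim, Gb–Bb–Db = Gb, F–Ab–C = Fm and Ab–C–Eb = Ab are all diatonic. Fb–Ab–Cb is not: scale degree 3 in Db major carries Fm (iii). In Db minor the chord on that degree is Fb, so here it functions as bIII, borrowed from the parallel minor.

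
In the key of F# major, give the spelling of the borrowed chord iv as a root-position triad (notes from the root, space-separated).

iv is built on scale degree 4, which is B in both F# major and its parallel. In F# minor the chord on B is B–D–F#.

B D F#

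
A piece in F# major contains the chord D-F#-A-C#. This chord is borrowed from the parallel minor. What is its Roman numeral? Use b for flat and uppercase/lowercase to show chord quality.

The root D is the lowered 6th scale degree — diatonically F# major has D# there. Diatonically F# major has D#m (vi) on that degree; D–F#–A–C# is instead the major-seventh chord native to F# minor, so it takes the label bVImaj7.

bVImaj7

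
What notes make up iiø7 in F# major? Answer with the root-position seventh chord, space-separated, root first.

G# B D F#

iiø7 is built on scale degree 2, which is G# in both F# major and its parallel. In F# minor the chord on G# is G#–B–D–F#.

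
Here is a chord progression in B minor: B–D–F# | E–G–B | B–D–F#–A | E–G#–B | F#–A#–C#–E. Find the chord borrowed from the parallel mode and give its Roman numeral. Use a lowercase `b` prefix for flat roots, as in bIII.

B minor has the diatonic set Bm, C#dim, D, Em, F#, G, A (with V from harmonic minor). B–D–F# = Bm, E–G–B = Em, B–D–F#–A = Bm7 and F#–A#–C#–E = F#7 all belong to that set. But E–G#–B is foreign: the diatonic iv on degree 4 is Em, whereas E comes from B major. It is labeled IV.

IV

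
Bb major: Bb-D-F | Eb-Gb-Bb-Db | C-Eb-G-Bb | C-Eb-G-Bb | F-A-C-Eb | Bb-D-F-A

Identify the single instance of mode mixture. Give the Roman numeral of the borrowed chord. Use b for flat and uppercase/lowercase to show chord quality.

In Bb major the diatonic chords are Bb, Cm, Dm, Eb, F, Gm, Adim. Bb–D–F = Bb, C–Eb–G–Bb = Cm7, F–A–C–Eb = F7 and Bb–D–F–A = Bbmaj7 all belong to that set. Eb–Gb–Bb–Db is not: scale degree 4 in Bb major carries Eb (IV). In Bb minor the chord on that degree is Ebm7, so here it functions as iv7, borrowed from the parallel minor.

iv7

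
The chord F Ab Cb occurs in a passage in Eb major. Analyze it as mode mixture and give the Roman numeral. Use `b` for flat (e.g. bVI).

F is scale degree 2 in Eb major. F–Ab–Cb is a diminished chord — the form found in Eb minor, not the diatonic ii (Fm). Borrowed into Eb major it is written ii°.

ii°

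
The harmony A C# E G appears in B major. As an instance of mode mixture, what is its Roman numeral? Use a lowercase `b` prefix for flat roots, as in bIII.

bVII7

In B major scale degree 7 is A#; A is its lowered form, from B minor. A–C#–E–G is a dominant-seventh chord — the form found in B minor, not the diatonic vii° (A#dim). Borrowed into B major it is written bVII7.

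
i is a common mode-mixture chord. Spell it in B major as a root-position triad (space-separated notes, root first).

B D F#

i is built on scale degree 1, which is B in both B major and its parallel. Stacking thirds in B minor on B gives B–D–F#.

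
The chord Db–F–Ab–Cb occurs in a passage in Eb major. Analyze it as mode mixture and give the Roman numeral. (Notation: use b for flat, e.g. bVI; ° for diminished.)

The root Db is the lowered 7th scale degree — diatonically Eb major has D there. Db–F–Ab–Cb is a dominant-seventh chord — the form found in Eb minor, not the diatonic vii° (Ddim). Borrowed into Eb major it is written bVII7.

bVII7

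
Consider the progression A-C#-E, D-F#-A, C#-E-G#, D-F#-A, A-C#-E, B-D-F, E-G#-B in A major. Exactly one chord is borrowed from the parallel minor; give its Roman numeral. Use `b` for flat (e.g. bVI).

ii°

In A major the diatonic chords are A, Bm, C#m, D, E, F#m, G#dim. A–C#–E = A, D–F#–A = D, C#–E–G# = C#m and E–G#–B = E all belong to that set. B–D–F is not: scale degree 2 in A major carries Bm (ii). In A minor the chord on that degree is Bdim, so here it functions as ii°, borrowed from the parallel minor.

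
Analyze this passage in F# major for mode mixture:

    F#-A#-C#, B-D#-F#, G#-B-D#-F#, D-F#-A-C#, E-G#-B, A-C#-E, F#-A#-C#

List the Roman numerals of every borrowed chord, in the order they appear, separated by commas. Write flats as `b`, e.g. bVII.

bVImaj7, bVII, bIII

F# major has the diatonic set F#, G#m, A#m, B, C#, D#m, E#dim. F#–A#–C# = F#, B–D#–F# = B and G#–B–D#–F# = G#m7 are all diatonic. D–F#–A–C# is not: scale degree 6 in F# major carries D#m (vi). In F# minor the chord on that degree is Dmaj7, so here it functions as bVImaj7, borrowed from the parallel minor. E–G#–B doesn't fit — on degree 7 F# major would have E#dim (vii°). E is the degree-7 chord of F# minor, so it is the borrowed bVII. A–C#–E doesn't fit — on degree 3 F# major would have A#m (iii). A is the degree-3 chord of F# minor, so it is the borrowed bIII.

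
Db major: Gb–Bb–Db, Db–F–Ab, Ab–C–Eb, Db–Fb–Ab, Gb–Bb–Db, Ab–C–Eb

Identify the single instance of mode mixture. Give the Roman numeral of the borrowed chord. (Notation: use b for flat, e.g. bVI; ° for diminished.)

i

The diatonic triads in Db major are Db, Ebm, Fm, Gb, Ab, Bbm, Cdim. Gb–Bb–Db = Gb, Db–F–Ab = Db and Ab–C–Eb = Ab are all diatonic. But Db–Fb–Ab is foreign: the diatonic I on degree 1 is Db, whereas Dbm comes from Db minor. It is labeled i.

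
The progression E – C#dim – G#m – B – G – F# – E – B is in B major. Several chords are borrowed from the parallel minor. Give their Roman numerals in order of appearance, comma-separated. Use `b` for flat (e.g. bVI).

The diatonic triads in B major are B, C#m, D#m, E, F#, G#m, A#dim. E, G#m, B and F# all belong to that set. But C#dim (C#–E–G) is foreign: the diatonic ii on degree 2 is C#m, whereas C#dim comes from B minor. It is labeled ii°. But G (G–B–D) is foreign: the diatonic vi on degree 6 is G#m, whereas G comes from B minor. It is labeled bVI.

ii°, bVI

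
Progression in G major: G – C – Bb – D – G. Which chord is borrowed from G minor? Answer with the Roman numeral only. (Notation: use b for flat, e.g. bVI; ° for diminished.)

The diatonic triads in G major are G, Am, Bm, C, D, Em, F#dim. G, C and D all belong to that set. But Bb (Bb–D–F) is foreign: the diatonic iii on degree 3 is Bm, whereas Bb comes from G minor. It is labeled bIII.

bIII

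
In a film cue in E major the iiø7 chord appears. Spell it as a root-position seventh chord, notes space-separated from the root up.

iiø7 is built on scale degree 2, which is F# in both E major and its parallel. Building the half-diminished-seventh chord from the parallel minor on F#: F#–A–C–E.

F# A C E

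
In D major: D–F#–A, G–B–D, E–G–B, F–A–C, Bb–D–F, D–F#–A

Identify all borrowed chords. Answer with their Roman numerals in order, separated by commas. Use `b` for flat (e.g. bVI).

In D major the diatonic chords are D, Em, F#m, G, A, Bm, C#dim. Of the given chords, D–F#–A = D, G–B–D = G and E–G–B = Em are diatonic. F–A–C doesn't fit — on degree 3 D major would have F#m (iii). F is the degree-3 chord of D minor, so it is the borrowed bIII. Bb–D–F is not: scale degree 6 in D major carries Bm (vi). In D minor the chord on that degree is Bb, so here it functions as bVI, borrowed from the parallel minor.

bIII, bVI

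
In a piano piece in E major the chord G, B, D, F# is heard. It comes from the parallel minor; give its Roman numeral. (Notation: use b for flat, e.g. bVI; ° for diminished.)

G is the lowered form of scale degree 3 in E major (the diatonic degree 3 is G#). The diatonic chord on degree 3 would be G#m (iii), but G–B–D–F# is the major-seventh chord from E minor. As a borrowed chord it is labeled bIIImaj7.

bIIImaj7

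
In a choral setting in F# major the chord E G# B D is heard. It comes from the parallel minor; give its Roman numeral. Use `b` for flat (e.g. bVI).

The root E is the lowered 7th scale degree — diatonically F# major has E# there. The diatonic chord on degree 7 would be E#dim (vii°), but E–G#–B–D is the dominant-seventh chord from F# minor. As a borrowed chord it is labeled bVII7.

bVII7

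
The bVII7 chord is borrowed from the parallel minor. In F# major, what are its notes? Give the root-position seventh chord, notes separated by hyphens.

bVII7 is built on the lowered scale degree 7. In F# major degree 7 is E#; lowered it becomes E. Stacking thirds in F# minor on E gives E–G#–B–D.

E-G#-B-D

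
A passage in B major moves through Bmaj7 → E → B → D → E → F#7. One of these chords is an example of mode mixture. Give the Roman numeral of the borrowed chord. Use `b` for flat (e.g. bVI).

B major has the diatonic set B, C#m, D#m, E, F#, G#m, A#dim. Bmaj7, E, B and F#7 are all diatonic. D (D–F#–A) is not: scale degree 3 in B major carries D#m (iii). In B minor the chord on that degree is D, so here it functions as bIII, borrowed from the parallel minor.

bIII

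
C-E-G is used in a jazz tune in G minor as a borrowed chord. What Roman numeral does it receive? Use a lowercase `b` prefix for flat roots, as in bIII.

The root C is the diatonic 4th degree of G minor; the borrowing shows in the chord quality. The diatonic chord on degree 4 would be Cm (iv), but C–E–G is the major chord from G major. As a borrowed chord it is labeled IV.

IV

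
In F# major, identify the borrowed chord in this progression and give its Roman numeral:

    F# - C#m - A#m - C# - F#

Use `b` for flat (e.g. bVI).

In F# major the diatonic chords are F#, G#m, A#m, B, C#, D#m, E#dim. Of the given chords, F#, A#m and C# are diatonic. C#m (C#–E–G#) is not: scale degree 5 in F# major carries C# (V). In F# minor the chord on that degree is C#m, so here it functions as v, borrowed from the parallel minor.

v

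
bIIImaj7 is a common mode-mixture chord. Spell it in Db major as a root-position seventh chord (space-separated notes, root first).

Fb Ab Cb Eb

The root of bIIImaj7 is the lowered 3rd degree: F becomes Fb. Stacking thirds in Db minor on Fb gives Fb–Ab–Cb–Eb.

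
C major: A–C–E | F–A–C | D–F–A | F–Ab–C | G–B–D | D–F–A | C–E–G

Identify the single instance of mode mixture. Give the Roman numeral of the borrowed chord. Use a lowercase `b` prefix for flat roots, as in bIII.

iv

The diatonic triads in C major are C, Dm, Em, F, G, Am, Bdim. A–C–E = Am, F–A–C = F, D–F–A = Dm, G–B–D = G and C–E–G = C all belong to that set. F–Ab–C is not: scale degree 4 in C major carries F (IV). In C minor the chord on that degree is Fm, so here it functions as iv, borrowed from the parallel minor.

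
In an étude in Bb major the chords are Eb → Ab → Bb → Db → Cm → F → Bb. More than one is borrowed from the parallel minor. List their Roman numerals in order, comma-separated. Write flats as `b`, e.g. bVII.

The diatonic triads in Bb major are Bb, Cm, Dm, Eb, F, Gm, Adim. Eb, Bb, Cm and F are all diatonic. Ab (Ab–C–Eb) is not: scale degree 7 in Bb major carries Adim (vii°). In Bb minor the chord on that degree is Ab, so here it functions as bVII, borrowed from the parallel minor. Db (Db–F–Ab) is not: scale degree 3 in Bb major carries Dm (iii). In Bb minor the chord on that degree is Db, so here it functions as bIII, borrowed from the parallel minor.

bVII, bIII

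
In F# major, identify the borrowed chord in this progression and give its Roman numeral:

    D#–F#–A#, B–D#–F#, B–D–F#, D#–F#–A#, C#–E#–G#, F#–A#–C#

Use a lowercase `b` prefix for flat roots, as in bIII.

iv

F# major has the diatonic set F#, G#m, A#m, B, C#, D#m, E#dim. D#–F#–A# = D#m, B–D#–F# = B, C#–E#–G# = C# and F#–A#–C# = F# are all diatonic. But B–D–F# is foreign: the diatonic IV on degree 4 is B, whereas Bm comes from F# minor. It is labeled iv.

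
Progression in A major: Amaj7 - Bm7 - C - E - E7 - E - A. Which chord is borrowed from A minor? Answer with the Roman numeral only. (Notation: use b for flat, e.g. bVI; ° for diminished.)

bIII

The diatonic triads in A major are A, Bm, C#m, D, E, F#m, G#dim. Of the given chords, Amaj7, Bm7, E, E7 and A are diatonic. C (C–E–G) is not: scale degree 3 in A major carries C#m (iii). In A minor the chord on that degree is C, so here it functions as bIII, borrowed from the parallel minor.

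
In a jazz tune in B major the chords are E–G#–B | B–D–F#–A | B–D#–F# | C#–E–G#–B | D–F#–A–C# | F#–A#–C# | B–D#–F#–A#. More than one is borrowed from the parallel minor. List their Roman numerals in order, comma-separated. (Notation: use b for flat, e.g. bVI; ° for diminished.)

i7, bIIImaj7

The diatonic triads in B major are B, C#m, D#m, E, F#, G#m, A#dim. E–G#–B = E, B–D#–F# = B, C#–E–G#–B = C#m7, F#–A#–C# = F# and B–D#–F#–A# = Bmaj7 all belong to that set. B–D–F#–A is not: scale degree 1 in B major carries B (I). In B minor the chord on that degree is Bm7, so here it functions as i7, borrowed from the parallel minor. D–F#–A–C# doesn't fit — on degree 3 B major would have D#m (iii). Dmaj7 is the degree-3 chord of B minor, so it is the borrowed bIIImaj7.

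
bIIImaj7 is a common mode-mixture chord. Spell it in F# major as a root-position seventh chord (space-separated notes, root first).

The root of bIIImaj7 is the lowered 3rd degree: A# becomes A. Building the major-seventh chord from the parallel minor on A: A–C#–E–G#.

A C# E G#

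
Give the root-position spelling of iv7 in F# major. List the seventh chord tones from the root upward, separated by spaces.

iv7 is built on scale degree 4, which is B in both F# major and its parallel. In F# minor the chord on B is B–D–F#–A.

B D F# A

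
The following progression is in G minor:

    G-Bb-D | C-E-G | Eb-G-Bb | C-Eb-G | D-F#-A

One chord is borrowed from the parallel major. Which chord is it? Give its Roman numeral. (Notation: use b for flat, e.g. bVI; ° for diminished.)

IV

The diatonic triads in G minor (with V from harmonic minor) are Gm, Adim, Bb, Cm, D, Eb, F. Of the given chords, G–Bb–D = Gm, Eb–G–Bb = Eb, C–Eb–G = Cm and D–F#–A = D are diatonic. But C–E–G is foreign: the diatonic iv on degree 4 is Cm, whereas C comes from G major. It is labeled IV.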